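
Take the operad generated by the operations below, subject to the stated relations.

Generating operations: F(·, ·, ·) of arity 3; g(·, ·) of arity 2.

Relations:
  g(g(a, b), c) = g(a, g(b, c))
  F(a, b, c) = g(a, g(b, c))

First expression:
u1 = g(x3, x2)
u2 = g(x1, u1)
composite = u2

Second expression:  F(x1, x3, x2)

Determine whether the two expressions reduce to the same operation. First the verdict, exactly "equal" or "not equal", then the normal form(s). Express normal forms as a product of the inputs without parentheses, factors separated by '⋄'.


Normal form of the first expression: x1 ⋄ x3 ⋄ x2
Normal form of the second expression: x1 ⋄ x3 ⋄ x2
Both agree, so they are equal.

equal: each reduces to x1 ⋄ x3 ⋄ x2


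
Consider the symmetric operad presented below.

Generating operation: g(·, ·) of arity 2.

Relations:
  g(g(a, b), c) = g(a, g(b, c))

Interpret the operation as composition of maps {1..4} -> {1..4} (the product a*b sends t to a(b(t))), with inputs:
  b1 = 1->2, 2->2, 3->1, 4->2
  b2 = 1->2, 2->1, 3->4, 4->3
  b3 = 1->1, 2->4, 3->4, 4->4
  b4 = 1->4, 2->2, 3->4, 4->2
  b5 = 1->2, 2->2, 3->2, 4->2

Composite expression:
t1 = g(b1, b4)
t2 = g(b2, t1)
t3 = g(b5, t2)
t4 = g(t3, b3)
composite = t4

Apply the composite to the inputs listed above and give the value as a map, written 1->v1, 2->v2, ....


1->2, 2->2, 3->2, 4->2


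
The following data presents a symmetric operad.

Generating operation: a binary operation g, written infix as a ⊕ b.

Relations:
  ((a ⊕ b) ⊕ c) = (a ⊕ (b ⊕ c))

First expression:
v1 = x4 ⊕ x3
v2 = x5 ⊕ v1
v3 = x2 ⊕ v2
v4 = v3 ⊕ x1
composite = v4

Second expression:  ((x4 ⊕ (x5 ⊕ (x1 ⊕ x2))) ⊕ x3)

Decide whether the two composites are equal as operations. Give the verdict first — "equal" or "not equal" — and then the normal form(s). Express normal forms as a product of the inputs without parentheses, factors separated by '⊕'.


not equal: they reduce to x2 ⊕ x5 ⊕ x4 ⊕ x3 ⊕ x1 and x4 ⊕ x5 ⊕ x1 ⊕ x2 ⊕ x3

In normal form, the first expression is x2 ⊕ x5 ⊕ x4 ⊕ x3 ⊕ x1
In normal form, the second expression is x4 ⊕ x5 ⊕ x1 ⊕ x2 ⊕ x3
The normal forms differ: not equal.


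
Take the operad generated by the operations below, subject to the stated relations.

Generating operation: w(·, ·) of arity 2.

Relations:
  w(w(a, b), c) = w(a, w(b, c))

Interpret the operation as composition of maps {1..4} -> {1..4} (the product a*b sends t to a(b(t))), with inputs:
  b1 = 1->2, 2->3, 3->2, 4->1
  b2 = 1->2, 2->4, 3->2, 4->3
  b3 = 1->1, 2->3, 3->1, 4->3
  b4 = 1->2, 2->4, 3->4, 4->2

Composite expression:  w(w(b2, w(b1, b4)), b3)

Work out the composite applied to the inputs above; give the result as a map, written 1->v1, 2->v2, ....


1->2, 2->2, 3->2, 4->2


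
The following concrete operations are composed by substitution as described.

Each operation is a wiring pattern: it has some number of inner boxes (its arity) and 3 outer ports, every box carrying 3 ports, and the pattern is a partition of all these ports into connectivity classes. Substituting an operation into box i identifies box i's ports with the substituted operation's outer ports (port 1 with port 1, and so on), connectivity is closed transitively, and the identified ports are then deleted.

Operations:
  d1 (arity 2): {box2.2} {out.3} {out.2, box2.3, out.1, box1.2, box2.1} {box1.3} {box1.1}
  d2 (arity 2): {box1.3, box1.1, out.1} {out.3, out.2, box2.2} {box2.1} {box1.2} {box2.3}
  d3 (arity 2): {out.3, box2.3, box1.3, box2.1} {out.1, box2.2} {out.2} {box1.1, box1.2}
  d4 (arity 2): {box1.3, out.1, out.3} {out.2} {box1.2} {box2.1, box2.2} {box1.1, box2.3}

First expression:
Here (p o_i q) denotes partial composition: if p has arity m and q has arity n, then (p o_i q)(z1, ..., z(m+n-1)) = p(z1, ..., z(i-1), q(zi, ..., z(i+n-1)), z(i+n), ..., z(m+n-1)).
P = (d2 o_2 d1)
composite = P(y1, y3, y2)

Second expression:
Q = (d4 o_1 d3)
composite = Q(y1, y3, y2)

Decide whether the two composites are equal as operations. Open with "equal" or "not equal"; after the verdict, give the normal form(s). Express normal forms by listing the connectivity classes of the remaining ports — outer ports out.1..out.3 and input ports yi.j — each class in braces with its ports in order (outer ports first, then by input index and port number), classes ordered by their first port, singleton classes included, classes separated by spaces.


not equal; the first gives {out.1, y1.1, y1.3} {out.2, out.3, y2.1, y2.3, y3.2} {y1.2} {y2.2} {y3.1} {y3.3} and the second {out.1, out.3, y1.3, y3.1, y3.3} {out.2} {y1.1, y1.2} {y2.1, y2.2} {y2.3, y3.2}

The first expression reduces to {out.1, y1.1, y1.3} {out.2, out.3, y2.1, y2.3, y3.2} {y1.2} {y2.2} {y3.1} {y3.3}
The second expression reduces to {out.1, out.3, y1.3, y3.1, y3.3} {out.2} {y1.1, y1.2} {y2.1, y2.2} {y2.3, y3.2}
No match — not equal.


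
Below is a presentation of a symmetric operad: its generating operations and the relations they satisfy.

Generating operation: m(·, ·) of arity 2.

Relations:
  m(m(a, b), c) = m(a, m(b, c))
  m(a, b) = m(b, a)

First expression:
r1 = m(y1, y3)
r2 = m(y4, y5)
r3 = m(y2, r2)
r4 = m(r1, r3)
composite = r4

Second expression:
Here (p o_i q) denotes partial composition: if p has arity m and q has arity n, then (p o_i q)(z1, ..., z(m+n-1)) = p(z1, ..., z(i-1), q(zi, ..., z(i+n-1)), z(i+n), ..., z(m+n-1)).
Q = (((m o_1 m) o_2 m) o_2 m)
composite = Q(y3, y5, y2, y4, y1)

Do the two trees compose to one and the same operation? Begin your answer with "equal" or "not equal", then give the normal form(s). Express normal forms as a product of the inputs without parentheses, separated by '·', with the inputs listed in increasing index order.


Normal form of the first expression: y1 · y2 · y3 · y4 · y5
Normal form of the second expression: y1 · y2 · y3 · y4 · y5
Same normal form: equal.

equal: each reduces to y1 · y2 · y3 · y4 · y5


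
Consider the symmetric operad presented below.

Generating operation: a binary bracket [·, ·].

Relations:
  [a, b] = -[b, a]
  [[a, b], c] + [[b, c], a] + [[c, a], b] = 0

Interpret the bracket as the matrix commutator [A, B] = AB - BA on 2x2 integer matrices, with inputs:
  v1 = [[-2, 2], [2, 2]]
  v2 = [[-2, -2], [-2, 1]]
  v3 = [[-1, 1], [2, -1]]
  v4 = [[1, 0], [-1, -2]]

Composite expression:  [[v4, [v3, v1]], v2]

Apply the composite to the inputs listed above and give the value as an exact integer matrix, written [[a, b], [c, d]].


[[32, 20], [-68, -32]]

[v3, v1] = [[-2, 4], [-8, 2]]
[v4, [v3, v1]] = [[4, 12], [28, -4]]
[[v4, [v3, v1]], v2] = [[32, 20], [-68, -32]]


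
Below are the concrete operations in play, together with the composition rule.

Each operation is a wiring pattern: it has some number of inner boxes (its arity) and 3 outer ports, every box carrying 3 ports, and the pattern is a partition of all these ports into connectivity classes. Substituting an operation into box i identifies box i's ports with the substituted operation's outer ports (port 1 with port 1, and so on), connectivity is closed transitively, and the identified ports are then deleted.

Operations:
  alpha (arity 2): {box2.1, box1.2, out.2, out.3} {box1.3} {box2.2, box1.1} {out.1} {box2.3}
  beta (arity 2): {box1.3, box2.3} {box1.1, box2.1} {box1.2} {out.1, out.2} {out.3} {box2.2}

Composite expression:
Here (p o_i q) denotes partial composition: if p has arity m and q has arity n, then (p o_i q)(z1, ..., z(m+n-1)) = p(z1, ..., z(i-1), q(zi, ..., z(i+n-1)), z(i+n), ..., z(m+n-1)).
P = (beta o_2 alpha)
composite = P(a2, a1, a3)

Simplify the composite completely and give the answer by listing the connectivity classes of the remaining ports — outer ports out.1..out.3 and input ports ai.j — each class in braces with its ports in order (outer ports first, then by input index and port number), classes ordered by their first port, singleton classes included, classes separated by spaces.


{out.1, out.2} {out.3} {a1.1, a3.2} {a1.2, a2.3, a3.1} {a1.3} {a2.1} {a2.2} {a3.3}

Connectivity passes through glued beta-boundaries; trace each wire chain.
composing alpha on (a1, a3), with out.j its own outer ports: {out.1} {out.2, out.3, a1.2, a3.1} {a1.1, a3.2} {a1.3} {a3.3}
composing beta on (a2, a1, a3), with out.j its own outer ports: {out.1, out.2} {out.3} {a1.1, a3.2} {a1.2, a2.3, a3.1} {a1.3} {a2.1} {a2.2} {a3.3}


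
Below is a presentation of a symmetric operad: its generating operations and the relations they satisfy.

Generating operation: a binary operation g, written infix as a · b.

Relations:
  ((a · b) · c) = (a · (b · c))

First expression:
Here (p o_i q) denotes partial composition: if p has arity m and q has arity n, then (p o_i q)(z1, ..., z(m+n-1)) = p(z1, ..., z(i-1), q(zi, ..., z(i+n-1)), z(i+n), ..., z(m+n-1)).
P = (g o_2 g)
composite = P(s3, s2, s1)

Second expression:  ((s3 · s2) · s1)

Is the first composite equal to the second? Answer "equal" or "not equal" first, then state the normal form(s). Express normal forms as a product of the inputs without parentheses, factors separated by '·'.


equal; both compose to s3 · s2 · s1

The first expression reduces to s3 · s2 · s1
The second expression reduces to s3 · s2 · s1
Both agree, so they are equal.


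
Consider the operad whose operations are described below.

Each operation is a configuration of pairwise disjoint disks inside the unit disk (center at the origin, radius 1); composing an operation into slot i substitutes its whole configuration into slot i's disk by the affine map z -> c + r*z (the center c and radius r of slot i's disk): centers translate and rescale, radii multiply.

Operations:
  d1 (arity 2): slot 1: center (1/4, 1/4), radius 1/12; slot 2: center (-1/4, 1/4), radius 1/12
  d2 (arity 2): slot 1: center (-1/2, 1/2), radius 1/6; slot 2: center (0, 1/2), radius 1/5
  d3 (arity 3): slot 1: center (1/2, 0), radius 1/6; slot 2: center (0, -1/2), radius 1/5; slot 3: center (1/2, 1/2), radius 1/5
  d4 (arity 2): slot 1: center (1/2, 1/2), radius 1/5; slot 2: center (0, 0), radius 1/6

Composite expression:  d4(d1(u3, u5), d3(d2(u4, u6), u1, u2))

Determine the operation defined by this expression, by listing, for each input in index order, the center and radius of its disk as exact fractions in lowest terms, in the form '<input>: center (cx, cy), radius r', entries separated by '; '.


u1: center (0, -1/12), radius 1/30; u2: center (1/12, 1/12), radius 1/30; u3: center (11/20, 11/20), radius 1/60; u4: center (5/72, 1/72), radius 1/216; u5: center (9/20, 11/20), radius 1/60; u6: center (1/12, 1/72), radius 1/180

Follow each u-input down from d4: c' goes to c + r*c', radius to r*r'.
input u3: applying the 2 nested substitutions gives center (11/20, 11/20), radius 1/60
input u5: applying the 2 nested substitutions gives center (9/20, 11/20), radius 1/60
input u4: applying the 3 nested substitutions gives center (5/72, 1/72), radius 1/216
input u6: applying the 3 nested substitutions gives center (1/12, 1/72), radius 1/180
input u1: applying the 2 nested substitutions gives center (0, -1/12), radius 1/30
input u2: applying the 2 nested substitutions gives center (1/12, 1/12), radius 1/30


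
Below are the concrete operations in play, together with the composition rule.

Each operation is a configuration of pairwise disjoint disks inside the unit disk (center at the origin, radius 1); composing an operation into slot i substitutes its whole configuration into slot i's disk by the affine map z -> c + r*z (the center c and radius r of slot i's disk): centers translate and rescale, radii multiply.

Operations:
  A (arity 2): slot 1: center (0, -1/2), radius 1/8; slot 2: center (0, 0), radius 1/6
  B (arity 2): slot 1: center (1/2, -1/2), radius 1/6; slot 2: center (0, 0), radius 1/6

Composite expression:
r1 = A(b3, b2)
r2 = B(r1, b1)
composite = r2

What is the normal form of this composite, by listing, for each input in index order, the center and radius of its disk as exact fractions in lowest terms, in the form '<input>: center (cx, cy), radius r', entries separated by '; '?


Each b-disk chains the slot maps above it in B; radii multiply.
for b3, the 2-step affine chain lands on center (1/2, -7/12), radius 1/48
for b2, the 2-step affine chain lands on center (1/2, -1/2), radius 1/36
for b1, the 1-step affine chain lands on center (0, 0), radius 1/6

b1: center (0, 0), radius 1/6; b2: center (1/2, -1/2), radius 1/36; b3: center (1/2, -7/12), radius 1/48


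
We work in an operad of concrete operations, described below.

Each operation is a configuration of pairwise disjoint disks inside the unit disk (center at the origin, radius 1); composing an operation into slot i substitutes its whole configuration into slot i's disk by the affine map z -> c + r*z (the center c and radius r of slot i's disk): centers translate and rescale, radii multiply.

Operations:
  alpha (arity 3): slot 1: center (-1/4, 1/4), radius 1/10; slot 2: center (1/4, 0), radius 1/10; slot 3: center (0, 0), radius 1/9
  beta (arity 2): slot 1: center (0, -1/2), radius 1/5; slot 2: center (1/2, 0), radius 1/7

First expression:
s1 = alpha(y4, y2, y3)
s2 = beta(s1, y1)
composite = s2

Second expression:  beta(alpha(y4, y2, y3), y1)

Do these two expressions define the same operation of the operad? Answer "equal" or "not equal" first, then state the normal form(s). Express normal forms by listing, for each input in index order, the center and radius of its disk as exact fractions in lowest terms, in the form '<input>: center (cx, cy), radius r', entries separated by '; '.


equal — both sides give y1: center (1/2, 0), radius 1/7; y2: center (1/20, -1/2), radius 1/50; y3: center (0, -1/2), radius 1/45; y4: center (-1/20, -9/20), radius 1/50


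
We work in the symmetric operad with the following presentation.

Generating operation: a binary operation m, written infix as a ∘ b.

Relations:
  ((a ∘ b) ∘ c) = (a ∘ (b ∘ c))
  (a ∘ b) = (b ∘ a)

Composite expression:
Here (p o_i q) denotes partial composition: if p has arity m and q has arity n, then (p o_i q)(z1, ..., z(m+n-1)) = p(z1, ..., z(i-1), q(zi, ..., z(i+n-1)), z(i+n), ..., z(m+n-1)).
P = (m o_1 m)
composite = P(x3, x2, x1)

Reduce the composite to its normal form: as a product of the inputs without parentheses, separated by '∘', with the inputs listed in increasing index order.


Both nesting and order wash out for m; what remains is which x's occur.
(x3 ∘ x2) flattens to x3 ∘ x2
((x3 ∘ x2) ∘ x1) flattens to x3 ∘ x2 ∘ x1
putting the inputs in ascending order: x1 ∘ x2 ∘ x3

x1 ∘ x2 ∘ x3


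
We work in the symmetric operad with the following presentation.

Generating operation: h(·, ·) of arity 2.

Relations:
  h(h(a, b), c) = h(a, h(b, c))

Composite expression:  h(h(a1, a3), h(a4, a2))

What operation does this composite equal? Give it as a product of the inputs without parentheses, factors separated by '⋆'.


a1 ⋆ a3 ⋆ a4 ⋆ a2

The h-tree's shape is irrelevant; the a-reading-order decides.
h(a1, a3) reduces to a1 ⋆ a3
h(a4, a2) reduces to a4 ⋆ a2
h(h(a1, a3), h(a4, a2)) reduces to a1 ⋆ a3 ⋆ a4 ⋆ a2


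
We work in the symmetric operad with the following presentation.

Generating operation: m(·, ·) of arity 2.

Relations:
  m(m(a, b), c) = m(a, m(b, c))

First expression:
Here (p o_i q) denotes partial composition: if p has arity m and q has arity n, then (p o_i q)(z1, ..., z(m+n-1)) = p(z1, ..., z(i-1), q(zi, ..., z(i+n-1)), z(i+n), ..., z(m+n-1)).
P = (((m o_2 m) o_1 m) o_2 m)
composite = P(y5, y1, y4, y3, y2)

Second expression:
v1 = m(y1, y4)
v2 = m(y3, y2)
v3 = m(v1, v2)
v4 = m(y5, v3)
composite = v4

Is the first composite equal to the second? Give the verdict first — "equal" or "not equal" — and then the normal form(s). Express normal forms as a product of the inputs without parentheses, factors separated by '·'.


equal: each reduces to y5 · y1 · y4 · y3 · y2


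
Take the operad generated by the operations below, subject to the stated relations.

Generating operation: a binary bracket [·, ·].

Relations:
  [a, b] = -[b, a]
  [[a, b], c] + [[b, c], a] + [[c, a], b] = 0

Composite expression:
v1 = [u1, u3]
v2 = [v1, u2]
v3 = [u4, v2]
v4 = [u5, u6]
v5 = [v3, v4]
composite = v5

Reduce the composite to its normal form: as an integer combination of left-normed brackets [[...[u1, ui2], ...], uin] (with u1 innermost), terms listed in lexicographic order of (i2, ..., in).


-[[[[[u1, u3], u2], u4], u5], u6] + [[[[[u1, u3], u2], u4], u6], u5]

Left-normed coefficients sit on the u1-initial expansion words.
Composite bracket: [[u4, [[u1, u3], u2]], [u5, u6]]
Each bracket splits as ab - ba, giving 32 signed words (2^5 = 32).
Only words starting with u1 matter:
  the word u1u3u2u4u5u6 carries sign -1 and contributes -[[[[[u1, u3], u2], u4], u5], u6]
  the word u1u3u2u4u6u5 carries sign +1 and contributes +[[[[[u1, u3], u2], u4], u6], u5]


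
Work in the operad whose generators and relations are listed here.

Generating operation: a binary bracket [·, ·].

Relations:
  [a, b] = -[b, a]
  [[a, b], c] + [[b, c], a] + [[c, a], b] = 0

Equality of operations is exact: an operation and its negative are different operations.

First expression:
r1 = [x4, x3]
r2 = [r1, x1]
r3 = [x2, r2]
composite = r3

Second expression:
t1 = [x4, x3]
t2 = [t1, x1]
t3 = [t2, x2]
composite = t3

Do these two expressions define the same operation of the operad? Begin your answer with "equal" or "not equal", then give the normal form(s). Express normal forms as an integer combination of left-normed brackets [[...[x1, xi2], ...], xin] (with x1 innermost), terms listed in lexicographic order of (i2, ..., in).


not equal — first -[[[x1, x3], x4], x2] + [[[x1, x4], x3], x2], second [[[x1, x3], x4], x2] - [[[x1, x4], x3], x2]

Normal form of the first expression: -[[[x1, x3], x4], x2] + [[[x1, x4], x3], x2]
Normal form of the second expression: [[[x1, x3], x4], x2] - [[[x1, x4], x3], x2]
The normal forms differ: not equal.


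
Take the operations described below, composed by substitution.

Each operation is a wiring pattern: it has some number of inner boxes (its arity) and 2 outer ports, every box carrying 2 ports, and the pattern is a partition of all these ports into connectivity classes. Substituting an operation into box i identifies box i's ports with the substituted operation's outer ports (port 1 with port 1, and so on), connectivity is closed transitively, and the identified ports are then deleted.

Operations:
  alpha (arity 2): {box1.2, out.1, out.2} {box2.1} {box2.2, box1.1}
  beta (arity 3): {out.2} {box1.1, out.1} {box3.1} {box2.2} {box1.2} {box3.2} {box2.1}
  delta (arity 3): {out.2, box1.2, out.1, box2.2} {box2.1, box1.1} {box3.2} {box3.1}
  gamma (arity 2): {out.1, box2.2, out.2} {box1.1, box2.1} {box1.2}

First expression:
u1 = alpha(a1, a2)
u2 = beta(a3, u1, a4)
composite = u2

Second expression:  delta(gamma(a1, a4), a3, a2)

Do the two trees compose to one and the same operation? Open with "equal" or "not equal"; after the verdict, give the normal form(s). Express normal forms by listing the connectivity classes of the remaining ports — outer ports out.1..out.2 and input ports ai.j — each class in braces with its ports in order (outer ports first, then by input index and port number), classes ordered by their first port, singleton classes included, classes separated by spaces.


Normal form of the first expression: {out.1, a3.1} {out.2} {a1.1, a2.2} {a1.2} {a2.1} {a3.2} {a4.1} {a4.2}
Normal form of the second expression: {out.1, out.2, a3.1, a3.2, a4.2} {a1.1, a4.1} {a1.2} {a2.1} {a2.2}
Distinct normal forms: not equal.

not equal — first {out.1, a3.1} {out.2} {a1.1, a2.2} {a1.2} {a2.1} {a3.2} {a4.1} {a4.2}, second {out.1, out.2, a3.1, a3.2, a4.2} {a1.1, a4.1} {a1.2} {a2.1} {a2.2}


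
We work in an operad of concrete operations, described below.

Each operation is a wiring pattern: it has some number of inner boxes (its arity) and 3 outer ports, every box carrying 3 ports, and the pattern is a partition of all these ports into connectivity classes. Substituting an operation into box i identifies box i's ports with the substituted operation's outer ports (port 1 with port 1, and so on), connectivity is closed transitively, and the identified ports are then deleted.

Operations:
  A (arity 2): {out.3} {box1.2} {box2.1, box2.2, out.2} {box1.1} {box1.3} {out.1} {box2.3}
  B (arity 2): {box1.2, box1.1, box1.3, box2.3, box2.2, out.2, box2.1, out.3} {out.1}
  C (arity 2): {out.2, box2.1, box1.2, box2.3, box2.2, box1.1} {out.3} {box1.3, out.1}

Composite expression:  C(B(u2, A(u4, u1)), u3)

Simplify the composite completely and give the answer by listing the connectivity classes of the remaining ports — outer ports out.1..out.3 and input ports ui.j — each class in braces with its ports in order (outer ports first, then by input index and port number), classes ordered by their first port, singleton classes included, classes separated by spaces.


Treat the ports identified at C as solder joints: merge, then drop.
stage A: inputs (u4, u1), connectivity {out.1} {out.2, u1.1, u1.2} {out.3} {u1.3} {u4.1} {u4.2} {u4.3}, out.j its boundary
stage B: inputs (u2, u4, u1), connectivity {out.1} {out.2, out.3, u1.1, u1.2, u2.1, u2.2, u2.3} {u1.3} {u4.1} {u4.2} {u4.3}, out.j its boundary
stage C: inputs (u2, u4, u1, u3), connectivity {out.1, out.2, u1.1, u1.2, u2.1, u2.2, u2.3, u3.1, u3.2, u3.3} {out.3} {u1.3} {u4.1} {u4.2} {u4.3}, out.j its boundary

{out.1, out.2, u1.1, u1.2, u2.1, u2.2, u2.3, u3.1, u3.2, u3.3} {out.3} {u1.3} {u4.1} {u4.2} {u4.3}


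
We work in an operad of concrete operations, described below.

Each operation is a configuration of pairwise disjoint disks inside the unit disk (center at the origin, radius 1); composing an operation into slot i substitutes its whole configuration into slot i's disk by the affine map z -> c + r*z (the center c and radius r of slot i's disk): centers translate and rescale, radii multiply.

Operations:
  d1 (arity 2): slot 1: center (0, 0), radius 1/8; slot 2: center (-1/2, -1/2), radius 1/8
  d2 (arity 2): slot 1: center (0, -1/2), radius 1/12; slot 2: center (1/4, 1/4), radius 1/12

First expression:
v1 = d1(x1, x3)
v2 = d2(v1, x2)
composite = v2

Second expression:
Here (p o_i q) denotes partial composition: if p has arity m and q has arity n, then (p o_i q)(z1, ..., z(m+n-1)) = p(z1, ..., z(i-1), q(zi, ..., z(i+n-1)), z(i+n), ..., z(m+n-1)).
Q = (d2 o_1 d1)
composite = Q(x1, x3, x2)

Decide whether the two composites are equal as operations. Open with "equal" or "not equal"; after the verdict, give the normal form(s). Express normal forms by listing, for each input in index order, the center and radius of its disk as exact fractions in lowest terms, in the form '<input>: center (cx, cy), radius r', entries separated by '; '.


In normal form, the first expression is x1: center (0, -1/2), radius 1/96; x2: center (1/4, 1/4), radius 1/12; x3: center (-1/24, -13/24), radius 1/96
In normal form, the second expression is x1: center (0, -1/2), radius 1/96; x2: center (1/4, 1/4), radius 1/12; x3: center (-1/24, -13/24), radius 1/96
Same normal form: equal.

equal — both sides give x1: center (0, -1/2), radius 1/96; x2: center (1/4, 1/4), radius 1/12; x3: center (-1/24, -13/24), radius 1/96


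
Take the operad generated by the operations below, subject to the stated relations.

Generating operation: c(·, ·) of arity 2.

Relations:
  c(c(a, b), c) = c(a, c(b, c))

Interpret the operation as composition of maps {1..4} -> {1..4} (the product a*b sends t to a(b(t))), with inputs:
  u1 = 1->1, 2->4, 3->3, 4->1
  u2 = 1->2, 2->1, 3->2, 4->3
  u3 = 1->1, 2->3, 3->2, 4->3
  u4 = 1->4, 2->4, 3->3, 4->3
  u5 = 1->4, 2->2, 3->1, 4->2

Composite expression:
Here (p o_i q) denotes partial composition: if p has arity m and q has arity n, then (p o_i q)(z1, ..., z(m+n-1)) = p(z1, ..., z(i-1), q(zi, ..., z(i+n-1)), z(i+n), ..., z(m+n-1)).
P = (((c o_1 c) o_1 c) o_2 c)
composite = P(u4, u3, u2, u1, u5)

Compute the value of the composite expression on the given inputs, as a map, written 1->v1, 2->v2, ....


1->3, 2->4, 3->3, 4->4

c(u3, u2) = 1->3, 2->1, 3->3, 4->2
c(u4, c(u3, u2)) = 1->3, 2->4, 3->3, 4->4
c(c(u4, c(u3, u2)), u1) = 1->3, 2->4, 3->3, 4->3
c(c(c(u4, c(u3, u2)), u1), u5) = 1->3, 2->4, 3->3, 4->4


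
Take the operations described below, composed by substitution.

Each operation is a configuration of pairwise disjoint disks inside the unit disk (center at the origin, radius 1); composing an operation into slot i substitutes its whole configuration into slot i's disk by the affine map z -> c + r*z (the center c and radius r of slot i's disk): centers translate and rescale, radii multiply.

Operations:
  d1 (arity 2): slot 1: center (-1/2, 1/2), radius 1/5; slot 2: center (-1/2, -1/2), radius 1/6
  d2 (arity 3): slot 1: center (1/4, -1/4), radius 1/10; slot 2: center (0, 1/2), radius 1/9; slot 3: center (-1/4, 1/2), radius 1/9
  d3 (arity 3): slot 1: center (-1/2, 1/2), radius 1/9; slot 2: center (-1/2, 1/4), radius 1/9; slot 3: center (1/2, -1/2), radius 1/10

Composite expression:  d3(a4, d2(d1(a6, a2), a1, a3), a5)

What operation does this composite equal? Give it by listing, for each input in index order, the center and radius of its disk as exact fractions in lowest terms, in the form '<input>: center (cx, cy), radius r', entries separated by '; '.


Only the slot chain above each a matters under d3; compose those maps.
input a4: applying the 1 nested substitution gives center (-1/2, 1/2), radius 1/9
input a6: applying the 3 nested substitutions gives center (-43/90, 41/180), radius 1/450
input a2: applying the 3 nested substitutions gives center (-43/90, 13/60), radius 1/540
input a1: applying the 2 nested substitutions gives center (-1/2, 11/36), radius 1/81
input a3: applying the 2 nested substitutions gives center (-19/36, 11/36), radius 1/81
input a5: applying the 1 nested substitution gives center (1/2, -1/2), radius 1/10

a1: center (-1/2, 11/36), radius 1/81; a2: center (-43/90, 13/60), radius 1/540; a3: center (-19/36, 11/36), radius 1/81; a4: center (-1/2, 1/2), radius 1/9; a5: center (1/2, -1/2), radius 1/10; a6: center (-43/90, 41/180), radius 1/450


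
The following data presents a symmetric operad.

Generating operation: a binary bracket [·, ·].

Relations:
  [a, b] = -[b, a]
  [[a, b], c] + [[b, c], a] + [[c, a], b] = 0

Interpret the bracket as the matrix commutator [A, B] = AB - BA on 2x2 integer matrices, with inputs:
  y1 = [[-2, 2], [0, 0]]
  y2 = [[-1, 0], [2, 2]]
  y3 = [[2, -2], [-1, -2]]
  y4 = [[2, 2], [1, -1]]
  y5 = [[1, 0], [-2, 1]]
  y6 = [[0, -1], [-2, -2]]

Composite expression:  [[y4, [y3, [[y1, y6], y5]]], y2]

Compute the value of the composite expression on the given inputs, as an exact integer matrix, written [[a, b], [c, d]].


[[-160, -240], [-72, 160]]

[y1, y6] = [[-4, -2], [-4, 4]]
[[y1, y6], y5] = [[4, 0], [-16, -4]]
[y3, [[y1, y6], y5]] = [[32, 16], [56, -32]]
[y4, [y3, [[y1, y6], y5]]] = [[96, -80], [-104, -96]]
[[y4, [y3, [[y1, y6], y5]]], y2] = [[-160, -240], [-72, 160]]


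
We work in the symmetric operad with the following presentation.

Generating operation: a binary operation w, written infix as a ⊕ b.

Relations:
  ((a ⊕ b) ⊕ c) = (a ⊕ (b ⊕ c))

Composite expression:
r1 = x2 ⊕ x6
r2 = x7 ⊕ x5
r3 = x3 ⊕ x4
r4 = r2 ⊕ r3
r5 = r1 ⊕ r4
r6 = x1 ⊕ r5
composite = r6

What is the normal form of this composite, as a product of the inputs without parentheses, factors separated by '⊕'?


Associativity of w dissolves the nesting; only the x-input order survives.
(x2 ⊕ x6) reduces to x2 ⊕ x6
(x7 ⊕ x5) reduces to x7 ⊕ x5
(x3 ⊕ x4) reduces to x3 ⊕ x4
((x7 ⊕ x5) ⊕ (x3 ⊕ x4)) reduces to x7 ⊕ x5 ⊕ x3 ⊕ x4
((x2 ⊕ x6) ⊕ ((x7 ⊕ x5) ⊕ (x3 ⊕ x4))) reduces to x2 ⊕ x6 ⊕ x7 ⊕ x5 ⊕ x3 ⊕ x4
(x1 ⊕ ((x2 ⊕ x6) ⊕ ((x7 ⊕ x5) ⊕ (x3 ⊕ x4)))) reduces to x1 ⊕ x2 ⊕ x6 ⊕ x7 ⊕ x5 ⊕ x3 ⊕ x4

x1 ⊕ x2 ⊕ x6 ⊕ x7 ⊕ x5 ⊕ x3 ⊕ x4


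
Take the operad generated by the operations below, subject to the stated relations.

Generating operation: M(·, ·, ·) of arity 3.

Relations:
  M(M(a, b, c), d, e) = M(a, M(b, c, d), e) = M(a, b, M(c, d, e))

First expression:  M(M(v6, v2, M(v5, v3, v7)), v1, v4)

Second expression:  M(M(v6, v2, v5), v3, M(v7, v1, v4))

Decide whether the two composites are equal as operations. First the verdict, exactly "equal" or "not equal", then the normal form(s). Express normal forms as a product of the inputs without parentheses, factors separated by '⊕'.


The first expression, normalized: v6 ⊕ v2 ⊕ v5 ⊕ v3 ⊕ v7 ⊕ v1 ⊕ v4
The second expression, normalized: v6 ⊕ v2 ⊕ v5 ⊕ v3 ⊕ v7 ⊕ v1 ⊕ v4
Identical normal forms: equal.

equal; both compose to v6 ⊕ v2 ⊕ v5 ⊕ v3 ⊕ v7 ⊕ v1 ⊕ v4


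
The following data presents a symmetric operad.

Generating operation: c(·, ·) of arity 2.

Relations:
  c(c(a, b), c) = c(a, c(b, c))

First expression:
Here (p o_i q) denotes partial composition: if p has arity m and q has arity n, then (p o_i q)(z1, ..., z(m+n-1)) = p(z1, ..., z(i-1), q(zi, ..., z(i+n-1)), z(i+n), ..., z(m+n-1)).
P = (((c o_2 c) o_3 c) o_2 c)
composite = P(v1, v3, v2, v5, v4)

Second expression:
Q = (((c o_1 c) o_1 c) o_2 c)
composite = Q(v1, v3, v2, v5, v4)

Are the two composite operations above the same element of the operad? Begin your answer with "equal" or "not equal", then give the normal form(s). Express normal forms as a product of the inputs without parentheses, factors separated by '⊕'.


equal; the common form is v1 ⊕ v3 ⊕ v2 ⊕ v5 ⊕ v4

The first composite normalizes to v1 ⊕ v3 ⊕ v2 ⊕ v5 ⊕ v4
The second composite normalizes to v1 ⊕ v3 ⊕ v2 ⊕ v5 ⊕ v4
The forms coincide; equal.


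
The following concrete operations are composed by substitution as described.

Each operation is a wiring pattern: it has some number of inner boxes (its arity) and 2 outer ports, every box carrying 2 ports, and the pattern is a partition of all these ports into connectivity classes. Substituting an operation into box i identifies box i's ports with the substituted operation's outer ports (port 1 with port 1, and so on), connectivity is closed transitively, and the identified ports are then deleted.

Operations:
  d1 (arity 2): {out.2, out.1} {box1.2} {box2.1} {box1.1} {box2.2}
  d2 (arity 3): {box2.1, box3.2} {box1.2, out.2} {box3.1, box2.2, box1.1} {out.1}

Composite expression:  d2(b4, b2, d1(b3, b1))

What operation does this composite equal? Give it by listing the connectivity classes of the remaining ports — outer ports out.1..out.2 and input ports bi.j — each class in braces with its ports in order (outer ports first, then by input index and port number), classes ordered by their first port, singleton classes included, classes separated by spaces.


Reachability decides: close wires over d2-identified ports.
after d1, the pattern on (b3, b1) reads {out.1, out.2} {b1.1} {b1.2} {b3.1} {b3.2} (out.j = its outer ports)
after d2, the pattern on (b4, b2, b3, b1) reads {out.1} {out.2, b4.2} {b1.1} {b1.2} {b2.1, b2.2, b4.1} {b3.1} {b3.2} (out.j = its outer ports)

{out.1} {out.2, b4.2} {b1.1} {b1.2} {b2.1, b2.2, b4.1} {b3.1} {b3.2}


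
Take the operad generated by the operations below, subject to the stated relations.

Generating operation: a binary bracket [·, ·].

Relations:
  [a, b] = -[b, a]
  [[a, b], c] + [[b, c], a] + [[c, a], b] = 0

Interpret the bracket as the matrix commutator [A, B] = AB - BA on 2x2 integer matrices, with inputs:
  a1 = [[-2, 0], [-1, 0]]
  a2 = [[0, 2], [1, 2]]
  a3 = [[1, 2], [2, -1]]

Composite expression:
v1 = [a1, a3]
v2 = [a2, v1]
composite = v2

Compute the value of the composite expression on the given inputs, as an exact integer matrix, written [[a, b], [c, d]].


[[8, 0], [8, -8]]


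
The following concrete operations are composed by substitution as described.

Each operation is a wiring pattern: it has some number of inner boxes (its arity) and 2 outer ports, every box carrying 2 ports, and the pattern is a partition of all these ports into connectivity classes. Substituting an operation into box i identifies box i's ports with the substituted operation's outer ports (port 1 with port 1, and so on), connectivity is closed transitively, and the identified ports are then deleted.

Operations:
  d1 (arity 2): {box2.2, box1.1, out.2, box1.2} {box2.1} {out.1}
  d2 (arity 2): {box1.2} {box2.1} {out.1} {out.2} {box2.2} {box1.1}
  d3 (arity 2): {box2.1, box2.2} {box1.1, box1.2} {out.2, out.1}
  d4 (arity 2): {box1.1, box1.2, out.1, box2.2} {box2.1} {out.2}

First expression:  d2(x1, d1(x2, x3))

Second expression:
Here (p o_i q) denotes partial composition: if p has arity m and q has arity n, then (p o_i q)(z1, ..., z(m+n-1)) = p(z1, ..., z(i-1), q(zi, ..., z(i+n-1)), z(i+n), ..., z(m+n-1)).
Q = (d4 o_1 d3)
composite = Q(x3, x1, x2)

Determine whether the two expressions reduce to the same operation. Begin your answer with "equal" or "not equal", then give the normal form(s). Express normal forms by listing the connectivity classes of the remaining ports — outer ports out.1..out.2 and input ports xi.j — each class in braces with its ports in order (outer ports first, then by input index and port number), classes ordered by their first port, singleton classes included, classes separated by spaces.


In normal form, the first expression is {out.1} {out.2} {x1.1} {x1.2} {x2.1, x2.2, x3.2} {x3.1}
In normal form, the second expression is {out.1, x2.2} {out.2} {x1.1, x1.2} {x2.1} {x3.1, x3.2}
The forms do not match — not equal.

not equal; the first gives {out.1} {out.2} {x1.1} {x1.2} {x2.1, x2.2, x3.2} {x3.1} and the second {out.1, x2.2} {out.2} {x1.1, x1.2} {x2.1} {x3.1, x3.2}


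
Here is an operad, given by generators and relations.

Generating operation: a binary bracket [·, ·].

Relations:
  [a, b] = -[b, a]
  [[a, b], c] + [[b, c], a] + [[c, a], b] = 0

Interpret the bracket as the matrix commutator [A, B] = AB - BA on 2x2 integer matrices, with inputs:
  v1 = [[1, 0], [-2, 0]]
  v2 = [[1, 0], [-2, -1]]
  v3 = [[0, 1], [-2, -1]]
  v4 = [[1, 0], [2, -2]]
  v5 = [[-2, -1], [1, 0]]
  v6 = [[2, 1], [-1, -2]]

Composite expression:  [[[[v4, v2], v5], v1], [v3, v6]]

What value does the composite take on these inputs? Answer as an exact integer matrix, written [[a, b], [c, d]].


[[60, 0], [40, -60]]


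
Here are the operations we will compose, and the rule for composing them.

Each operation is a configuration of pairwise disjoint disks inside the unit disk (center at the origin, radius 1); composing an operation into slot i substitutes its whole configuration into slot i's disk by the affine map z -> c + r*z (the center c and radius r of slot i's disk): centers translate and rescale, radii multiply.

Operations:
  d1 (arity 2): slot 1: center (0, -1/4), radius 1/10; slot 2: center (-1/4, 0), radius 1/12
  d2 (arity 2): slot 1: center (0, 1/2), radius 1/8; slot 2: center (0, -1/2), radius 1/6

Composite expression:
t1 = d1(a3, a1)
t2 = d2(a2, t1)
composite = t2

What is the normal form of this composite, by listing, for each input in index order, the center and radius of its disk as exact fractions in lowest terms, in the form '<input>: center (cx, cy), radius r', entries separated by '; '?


a1: center (-1/24, -1/2), radius 1/72; a2: center (0, 1/2), radius 1/8; a3: center (0, -13/24), radius 1/60

Affine substitution under d2: radii multiply and a-centers shift.
a2 passes through 1 substitution, ending at center (0, 1/2), radius 1/8
a3 passes through 2 substitutions, ending at center (0, -13/24), radius 1/60
a1 passes through 2 substitutions, ending at center (-1/24, -1/2), radius 1/72


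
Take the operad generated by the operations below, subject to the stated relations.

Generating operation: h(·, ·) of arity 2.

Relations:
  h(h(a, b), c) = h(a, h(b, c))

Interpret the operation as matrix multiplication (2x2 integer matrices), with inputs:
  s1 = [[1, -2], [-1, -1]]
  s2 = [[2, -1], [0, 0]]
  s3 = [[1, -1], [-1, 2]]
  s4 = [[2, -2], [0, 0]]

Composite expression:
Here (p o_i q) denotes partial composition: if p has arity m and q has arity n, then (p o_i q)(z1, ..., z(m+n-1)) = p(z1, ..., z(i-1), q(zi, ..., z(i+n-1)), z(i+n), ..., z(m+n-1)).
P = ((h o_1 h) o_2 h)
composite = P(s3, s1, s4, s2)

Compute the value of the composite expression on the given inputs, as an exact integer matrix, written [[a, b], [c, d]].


[[8, -4], [-12, 6]]

h(s1, s4) = [[2, -2], [-2, 2]]
h(s3, h(s1, s4)) = [[4, -4], [-6, 6]]
h(h(s3, h(s1, s4)), s2) = [[8, -4], [-12, 6]]


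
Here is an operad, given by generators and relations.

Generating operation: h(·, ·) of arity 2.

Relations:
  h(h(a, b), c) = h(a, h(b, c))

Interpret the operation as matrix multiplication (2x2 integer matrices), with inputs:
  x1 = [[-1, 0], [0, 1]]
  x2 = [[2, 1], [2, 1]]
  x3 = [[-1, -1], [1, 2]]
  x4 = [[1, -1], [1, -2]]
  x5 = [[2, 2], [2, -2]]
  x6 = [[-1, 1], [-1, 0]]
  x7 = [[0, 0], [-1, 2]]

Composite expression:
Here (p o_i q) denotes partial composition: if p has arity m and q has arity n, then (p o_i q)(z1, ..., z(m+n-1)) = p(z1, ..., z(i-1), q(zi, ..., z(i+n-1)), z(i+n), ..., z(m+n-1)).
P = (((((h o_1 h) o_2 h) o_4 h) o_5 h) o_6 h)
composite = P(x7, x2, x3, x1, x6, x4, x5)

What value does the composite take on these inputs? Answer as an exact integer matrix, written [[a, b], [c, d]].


[[0, 0], [-2, 2]]


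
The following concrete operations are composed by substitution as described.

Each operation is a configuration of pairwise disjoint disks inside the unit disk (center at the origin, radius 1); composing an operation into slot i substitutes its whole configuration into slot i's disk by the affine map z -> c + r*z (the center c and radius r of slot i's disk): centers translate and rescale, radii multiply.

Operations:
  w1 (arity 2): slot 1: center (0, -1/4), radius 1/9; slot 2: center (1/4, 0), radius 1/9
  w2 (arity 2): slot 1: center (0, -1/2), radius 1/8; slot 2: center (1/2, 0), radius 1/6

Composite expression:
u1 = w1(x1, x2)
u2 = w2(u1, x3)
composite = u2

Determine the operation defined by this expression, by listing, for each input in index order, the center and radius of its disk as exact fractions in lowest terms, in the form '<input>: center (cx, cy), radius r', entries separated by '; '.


x1: center (0, -17/32), radius 1/72; x2: center (1/32, -1/2), radius 1/72; x3: center (1/2, 0), radius 1/6

Affine substitution under w2: radii multiply and x-centers shift.
input x1: composing its 2 substitution steps yields center (0, -17/32), radius 1/72
input x2: composing its 2 substitution steps yields center (1/32, -1/2), radius 1/72
input x3: composing its 1 substitution step yields center (1/2, 0), radius 1/6


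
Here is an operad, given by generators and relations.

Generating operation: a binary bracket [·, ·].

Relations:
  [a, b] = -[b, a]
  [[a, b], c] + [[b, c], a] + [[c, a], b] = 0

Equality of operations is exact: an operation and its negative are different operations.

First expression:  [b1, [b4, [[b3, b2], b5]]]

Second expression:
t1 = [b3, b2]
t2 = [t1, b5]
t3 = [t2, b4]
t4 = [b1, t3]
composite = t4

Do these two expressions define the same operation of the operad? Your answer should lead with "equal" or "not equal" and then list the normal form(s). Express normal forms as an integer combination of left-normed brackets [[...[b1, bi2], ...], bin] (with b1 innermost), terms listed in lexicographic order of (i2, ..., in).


The first expression reduces to [[[[b1, b2], b3], b5], b4] - [[[[b1, b3], b2], b5], b4] - [[[[b1, b4], b2], b3], b5] + [[[[b1, b4], b3], b2], b5] + [[[[b1, b4], b5], b2], b3] - [[[[b1, b4], b5], b3], b2] - [[[[b1, b5], b2], b3], b4] + [[[[b1, b5], b3], b2], b4]
The second expression reduces to -[[[[b1, b2], b3], b5], b4] + [[[[b1, b3], b2], b5], b4] + [[[[b1, b4], b2], b3], b5] - [[[[b1, b4], b3], b2], b5] - [[[[b1, b4], b5], b2], b3] + [[[[b1, b4], b5], b3], b2] + [[[[b1, b5], b2], b3], b4] - [[[[b1, b5], b3], b2], b4]
Different reductions; not equal.

not equal: they reduce to [[[[b1, b2], b3], b5], b4] - [[[[b1, b3], b2], b5], b4] - [[[[b1, b4], b2], b3], b5] + [[[[b1, b4], b3], b2], b5] + [[[[b1, b4], b5], b2], b3] - [[[[b1, b4], b5], b3], b2] - [[[[b1, b5], b2], b3], b4] + [[[[b1, b5], b3], b2], b4] and -[[[[b1, b2], b3], b5], b4] + [[[[b1, b3], b2], b5], b4] + [[[[b1, b4], b2], b3], b5] - [[[[b1, b4], b3], b2], b5] - [[[[b1, b4], b5], b2], b3] + [[[[b1, b4], b5], b3], b2] + [[[[b1, b5], b2], b3], b4] - [[[[b1, b5], b3], b2], b4]
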